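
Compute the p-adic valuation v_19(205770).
v_19(205770) = 3

v_19(n) is the largest exponent k such that 19^k divides n. Factor out: 205770 = 19^3 · 30. (Sign doesn't affect v_p.) So v_19(205770) = 3.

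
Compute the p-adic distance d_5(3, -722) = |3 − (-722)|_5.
d_5(3, -722) = 1/25

Step 1 — x − y = 3 − (-722) = 725. Step 2 — v_5(725) = 2 (factor: 725 = (5^2 · 29); the sign does not affect v_p). Step 3 — |x − y|_5 = 5^{-2} = 1/25.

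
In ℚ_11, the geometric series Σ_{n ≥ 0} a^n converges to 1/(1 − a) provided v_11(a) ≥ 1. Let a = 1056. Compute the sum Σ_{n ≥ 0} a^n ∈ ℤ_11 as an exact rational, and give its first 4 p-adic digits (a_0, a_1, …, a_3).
Σ a^n = 1/(1 − a) = -1/1055;  first 4 digits = (1, 8, 6, 8)

v_11(a) = 1 ≥ 1, so the series converges in ℤ_11 to 1/(1 − a) = 1/(1 − 1056) = -1/1055. Expand this rational in ℤ_11: compute digits iteratively via d_i = x_i mod 11, x_{i+1} = (x_i − d_i)/11. The first 4 digits are (1, 8, 6, 8).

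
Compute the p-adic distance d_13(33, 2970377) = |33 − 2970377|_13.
d_13(33, 2970377) = 1/371293

Step 1 — x − y = 33 − 2970377 = -2970344. Step 2 — v_13(-2970344) = 5 (factor: -2970344 = −(13^5 · 8); the sign does not affect v_p). Step 3 — |x − y|_13 = 13^{-5} = 1/371293.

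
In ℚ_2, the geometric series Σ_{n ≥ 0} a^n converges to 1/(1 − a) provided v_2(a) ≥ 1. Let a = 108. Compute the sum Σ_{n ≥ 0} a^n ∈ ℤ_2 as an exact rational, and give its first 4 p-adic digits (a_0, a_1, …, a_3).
Σ a^n = 1/(1 − a) = -1/107;  first 4 digits = (1, 0, 1, 1)

v_2(a) = 2 ≥ 1, so the series converges in ℤ_2 to 1/(1 − a) = 1/(1 − 108) = -1/107. Expand this rational in ℤ_2: compute digits iteratively via d_i = x_i mod 2, x_{i+1} = (x_i − d_i)/2. The first 4 digits are (1, 0, 1, 1).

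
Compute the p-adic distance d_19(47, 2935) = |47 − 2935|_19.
d_19(47, 2935) = 1/361

Step 1 — x − y = 47 − 2935 = -2888. Step 2 — v_19(-2888) = 2 (factor: -2888 = −(19^2 · 8); the sign does not affect v_p). Step 3 — |x − y|_19 = 19^{-2} = 1/361.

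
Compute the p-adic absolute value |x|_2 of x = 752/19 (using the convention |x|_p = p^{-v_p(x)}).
|752/19|_2 = 1/16

Step 1 — compute v_2(x) by factoring powers of 2 out of the numerator and denominator: v_2(752/19) = 4. Step 2 — apply |x|_p = p^{-v_p(x)} = 2^{-4} = 1/16.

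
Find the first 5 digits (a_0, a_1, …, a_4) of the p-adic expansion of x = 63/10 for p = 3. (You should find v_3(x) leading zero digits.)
(a_0, …, a_4) = (0, 0, 1, 2, 2)

v_3(63/10) = 2, so a_0 = ... = a_1 = 0. Factor out: x = 3^2 · u with u = 7/10 a unit in ℤ_3. Expand u iteratively via a_{v+i} = u_i mod 3, u_{i+1} = (u_i − a_{v+i})/3:
  u_0 = 7/10;  a_2 = 1;  u_1 = (u_0 − 1)/3 = -1/10
  u_1 = -1/10;  a_3 = 2;  u_2 = (u_1 − 2)/3 = -7/10
  u_2 = -7/10;  a_4 = 2;  u_3 = (u_2 − 2)/3 = -9/10
Digits: (0, 0, 1, 2, 2).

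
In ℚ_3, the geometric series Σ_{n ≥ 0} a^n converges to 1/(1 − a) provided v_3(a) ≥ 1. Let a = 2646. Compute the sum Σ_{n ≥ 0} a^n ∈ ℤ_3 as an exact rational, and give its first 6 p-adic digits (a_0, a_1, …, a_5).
Σ a^n = 1/(1 − a) = -1/2645;  first 6 digits = (1, 0, 0, 2, 2, 1)

v_3(a) = 3 ≥ 1, so the series converges in ℤ_3 to 1/(1 − a) = 1/(1 − 2646) = -1/2645. Expand this rational in ℤ_3: compute digits iteratively via d_i = x_i mod 3, x_{i+1} = (x_i − d_i)/3. The first 6 digits are (1, 0, 0, 2, 2, 1).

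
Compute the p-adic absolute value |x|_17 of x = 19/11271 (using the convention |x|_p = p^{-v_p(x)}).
|19/11271|_17 = 289

Step 1 — compute v_17(x) by factoring powers of 17 out of the numerator and denominator: v_17(19/11271) = -2. Step 2 — apply |x|_p = p^{-v_p(x)} = 17^{2} = 289.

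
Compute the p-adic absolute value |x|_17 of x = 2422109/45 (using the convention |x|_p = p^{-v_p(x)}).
|2422109/45|_17 = 1/83521

Step 1 — compute v_17(x) by factoring powers of 17 out of the numerator and denominator: v_17(2422109/45) = 4. Step 2 — apply |x|_p = p^{-v_p(x)} = 17^{-4} = 1/83521.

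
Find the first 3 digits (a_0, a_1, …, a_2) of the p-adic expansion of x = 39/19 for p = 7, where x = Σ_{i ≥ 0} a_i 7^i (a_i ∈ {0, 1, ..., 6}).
(a_0, …, a_2) = (5, 4, 6)

v_7(39/19) = 0 (numerator and denominator both coprime to 7), so x ∈ ℤ_7^×. Compute digits iteratively via a_i = x_i mod 7, x_{i+1} = (x_i − a_i)/7, with x_0 = x:
  x_0 = 39/19;  a_0 = 5;  x_1 = (x_0 − 5)/7 = -8/19
  x_1 = -8/19;  a_1 = 4;  x_2 = (x_1 − 4)/7 = -12/19
  x_2 = -12/19;  a_2 = 6;  x_3 = (x_2 − 6)/7 = -18/19
Digits: (5, 4, 6).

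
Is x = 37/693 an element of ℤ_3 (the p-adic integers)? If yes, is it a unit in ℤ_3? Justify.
x ∉ ℤ_3 (v_3(x) = -2 < 0)

ℤ_3 = {x ∈ ℚ_3 : v_3(x) ≥ 0} and ℤ_3^× = {x ∈ ℤ_3 : v_3(x) = 0}. Here v_3(37/693) = v_3(num) − v_3(den) = -2; compare against these criteria.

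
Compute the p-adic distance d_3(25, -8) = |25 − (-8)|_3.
d_3(25, -8) = 1/3

Step 1 — x − y = 25 − (-8) = 33. Step 2 — v_3(33) = 1 (factor: 33 = (3^1 · 11); the sign does not affect v_p). Step 3 — |x − y|_3 = 3^{-1} = 1/3.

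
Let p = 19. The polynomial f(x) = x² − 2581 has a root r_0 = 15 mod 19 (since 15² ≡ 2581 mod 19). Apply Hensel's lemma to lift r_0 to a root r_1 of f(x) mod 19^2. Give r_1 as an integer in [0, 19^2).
r_1 = 262 (mod 361)

Hensel's recurrence: r_{i+1} = r_i − f(r_i)·(f′(r_i))^{-1} mod 19^{i+2}, with f′(x) = 2x. Iterate:
  r_0 = 15 (mod 19)
  r_1 = 262 (mod 361)
Final: r_1 = 262, and one checks f(r_1) ≡ 0 mod 19^2.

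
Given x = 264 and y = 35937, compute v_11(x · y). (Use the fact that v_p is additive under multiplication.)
v_11(9487368) = 4

v_p(x) = 1 (factor: 264 = 11^1 · 24); v_p(y) = 3 (factor: 35937 = 11^3 · 27). Additivity: v_p(xy) = v_p(x) + v_p(y) = 1 + 3 = 4. (Direct check: xy = 9487368 = 11^4 · (648).)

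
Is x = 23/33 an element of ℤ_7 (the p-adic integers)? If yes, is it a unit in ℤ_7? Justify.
x ∈ ℤ_7^× (unit); v_7(x) = 0

ℤ_7 = {x ∈ ℚ_7 : v_7(x) ≥ 0} and ℤ_7^× = {x ∈ ℤ_7 : v_7(x) = 0}. Here v_7(23/33) = v_7(num) − v_7(den) = 0; compare against these criteria.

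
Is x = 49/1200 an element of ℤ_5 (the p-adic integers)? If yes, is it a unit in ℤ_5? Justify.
x ∉ ℤ_5 (v_5(x) = -2 < 0)

ℤ_5 = {x ∈ ℚ_5 : v_5(x) ≥ 0} and ℤ_5^× = {x ∈ ℤ_5 : v_5(x) = 0}. Here v_5(49/1200) = v_5(num) − v_5(den) = -2; compare against these criteria.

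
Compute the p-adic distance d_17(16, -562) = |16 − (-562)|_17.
d_17(16, -562) = 1/289

Step 1 — x − y = 16 − (-562) = 578. Step 2 — v_17(578) = 2 (factor: 578 = (17^2 · 2); the sign does not affect v_p). Step 3 — |x − y|_17 = 17^{-2} = 1/289.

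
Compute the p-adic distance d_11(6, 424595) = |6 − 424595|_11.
d_11(6, 424595) = 1/14641

Step 1 — x − y = 6 − 424595 = -424589. Step 2 — v_11(-424589) = 4 (factor: -424589 = −(11^4 · 29); the sign does not affect v_p). Step 3 — |x − y|_11 = 11^{-4} = 1/14641.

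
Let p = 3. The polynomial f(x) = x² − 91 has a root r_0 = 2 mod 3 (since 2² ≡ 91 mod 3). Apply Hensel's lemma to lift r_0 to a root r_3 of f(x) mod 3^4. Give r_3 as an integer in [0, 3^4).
r_3 = 35 (mod 81)

Hensel's recurrence: r_{i+1} = r_i − f(r_i)·(f′(r_i))^{-1} mod 3^{i+2}, with f′(x) = 2x. Iterate:
  r_0 = 2 (mod 3)
  r_1 = 8 (mod 9)
  r_2 = 8 (mod 27)
  r_3 = 35 (mod 81)
Final: r_3 = 35, and one checks f(r_3) ≡ 0 mod 3^4.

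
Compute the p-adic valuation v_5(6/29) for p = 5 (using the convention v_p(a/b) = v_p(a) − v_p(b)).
v_5(6/29) = 0

Factor powers of 5 from the numerator and denominator of the reduced fraction: 6 = 5^0 · 6 and 29 = 5^0 · 29. Apply v_p(a/b) = v_p(a) − v_p(b): v_5(6/29) = 0 − 0 = 0.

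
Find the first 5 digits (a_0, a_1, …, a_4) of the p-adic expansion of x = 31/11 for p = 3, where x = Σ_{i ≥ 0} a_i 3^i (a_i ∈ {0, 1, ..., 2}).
(a_0, …, a_4) = (2, 0, 2, 1, 0)

v_3(31/11) = 0 (numerator and denominator both coprime to 3), so x ∈ ℤ_3^×. Compute digits iteratively via a_i = x_i mod 3, x_{i+1} = (x_i − a_i)/3, with x_0 = x:
  x_0 = 31/11;  a_0 = 2;  x_1 = (x_0 − 2)/3 = 3/11
  x_1 = 3/11;  a_1 = 0;  x_2 = (x_1 − 0)/3 = 1/11
  x_2 = 1/11;  a_2 = 2;  x_3 = (x_2 − 2)/3 = -7/11
  x_3 = -7/11;  a_3 = 1;  x_4 = (x_3 − 1)/3 = -6/11
  x_4 = -6/11;  a_4 = 0;  x_5 = (x_4 − 0)/3 = -2/11
Digits: (2, 0, 2, 1, 0).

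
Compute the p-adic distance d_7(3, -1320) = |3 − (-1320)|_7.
d_7(3, -1320) = 1/49

Step 1 — x − y = 3 − (-1320) = 1323. Step 2 — v_7(1323) = 2 (factor: 1323 = (7^2 · 27); the sign does not affect v_p). Step 3 — |x − y|_7 = 7^{-2} = 1/49.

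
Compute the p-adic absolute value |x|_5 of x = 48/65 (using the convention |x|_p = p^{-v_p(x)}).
|48/65|_5 = 5

Step 1 — compute v_5(x) by factoring powers of 5 out of the numerator and denominator: v_5(48/65) = -1. Step 2 — apply |x|_p = p^{-v_p(x)} = 5^{1} = 5.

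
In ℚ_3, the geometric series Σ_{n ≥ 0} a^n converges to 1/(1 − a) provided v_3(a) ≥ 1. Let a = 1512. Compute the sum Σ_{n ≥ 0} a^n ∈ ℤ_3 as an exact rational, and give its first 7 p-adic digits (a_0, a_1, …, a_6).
Σ a^n = 1/(1 − a) = -1/1511;  first 7 digits = (1, 0, 0, 2, 0, 0, 0)

v_3(a) = 3 ≥ 1, so the series converges in ℤ_3 to 1/(1 − a) = 1/(1 − 1512) = -1/1511. Expand this rational in ℤ_3: compute digits iteratively via d_i = x_i mod 3, x_{i+1} = (x_i − d_i)/3. The first 7 digits are (1, 0, 0, 2, 0, 0, 0).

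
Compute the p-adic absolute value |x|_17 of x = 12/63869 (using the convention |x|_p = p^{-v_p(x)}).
|12/63869|_17 = 4913

Step 1 — compute v_17(x) by factoring powers of 17 out of the numerator and denominator: v_17(12/63869) = -3. Step 2 — apply |x|_p = p^{-v_p(x)} = 17^{3} = 4913.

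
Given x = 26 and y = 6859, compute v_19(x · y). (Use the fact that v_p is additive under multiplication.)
v_19(178334) = 3

v_p(x) = 0 (factor: 26 = 19^0 · 26); v_p(y) = 3 (factor: 6859 = 19^3 · 1). Additivity: v_p(xy) = v_p(x) + v_p(y) = 0 + 3 = 3. (Direct check: xy = 178334 = 19^3 · (26).)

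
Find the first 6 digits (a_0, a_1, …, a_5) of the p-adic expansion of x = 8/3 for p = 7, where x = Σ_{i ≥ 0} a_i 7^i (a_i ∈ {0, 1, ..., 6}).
(a_0, …, a_5) = (5, 2, 2, 2, 2, 2)

v_7(8/3) = 0 (numerator and denominator both coprime to 7), so x ∈ ℤ_7^×. Compute digits iteratively via a_i = x_i mod 7, x_{i+1} = (x_i − a_i)/7, with x_0 = x:
  x_0 = 8/3;  a_0 = 5;  x_1 = (x_0 − 5)/7 = -1/3
  x_1 = -1/3;  a_1 = 2;  x_2 = (x_1 − 2)/7 = -1/3
  x_2 = -1/3;  a_2 = 2;  x_3 = (x_2 − 2)/7 = -1/3
  x_3 = -1/3;  a_3 = 2;  x_4 = (x_3 − 2)/7 = -1/3
  x_4 = -1/3;  a_4 = 2;  x_5 = (x_4 − 2)/7 = -1/3
  x_5 = -1/3;  a_5 = 2;  x_6 = (x_5 − 2)/7 = -1/3
Digits: (5, 2, 2, 2, 2, 2).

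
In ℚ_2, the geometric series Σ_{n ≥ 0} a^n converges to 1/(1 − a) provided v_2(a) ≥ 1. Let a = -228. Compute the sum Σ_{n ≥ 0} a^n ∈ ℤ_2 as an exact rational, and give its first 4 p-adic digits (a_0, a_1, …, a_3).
Σ a^n = 1/(1 − a) = 1/229;  first 4 digits = (1, 0, 1, 1)

v_2(a) = 2 ≥ 1, so the series converges in ℤ_2 to 1/(1 − a) = 1/(1 − (-228)) = 1/229. Expand this rational in ℤ_2: compute digits iteratively via d_i = x_i mod 2, x_{i+1} = (x_i − d_i)/2. The first 4 digits are (1, 0, 1, 1).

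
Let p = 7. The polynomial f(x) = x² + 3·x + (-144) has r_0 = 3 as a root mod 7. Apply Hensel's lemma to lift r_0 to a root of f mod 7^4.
r_3 = 1634 (mod 2401)

Hensel: r_{i+1} = r_i − f(r_i)·(f′(r_i))^{-1} mod 7^{i+2}, f′(x) = 2x + 3. Iterate:
  r_0 = 3 (mod 7)
  r_1 = 17 (mod 49)
  r_2 = 262 (mod 343)
  r_3 = 1634 (mod 2401)
Final: r = 1634 satisfies f(r) ≡ 0 mod 7^4.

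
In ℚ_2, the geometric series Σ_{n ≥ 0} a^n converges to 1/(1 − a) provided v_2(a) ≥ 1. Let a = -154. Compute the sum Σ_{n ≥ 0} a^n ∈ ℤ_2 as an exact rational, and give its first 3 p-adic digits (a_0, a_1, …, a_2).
Σ a^n = 1/(1 − a) = 1/155;  first 3 digits = (1, 1, 0)

v_2(a) = 1 ≥ 1, so the series converges in ℤ_2 to 1/(1 − a) = 1/(1 − (-154)) = 1/155. Expand this rational in ℤ_2: compute digits iteratively via d_i = x_i mod 2, x_{i+1} = (x_i − d_i)/2. The first 3 digits are (1, 1, 0).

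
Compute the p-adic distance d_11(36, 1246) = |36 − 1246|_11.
d_11(36, 1246) = 1/121

Step 1 — x − y = 36 − 1246 = -1210. Step 2 — v_11(-1210) = 2 (factor: -1210 = −(11^2 · 10); the sign does not affect v_p). Step 3 — |x − y|_11 = 11^{-2} = 1/121.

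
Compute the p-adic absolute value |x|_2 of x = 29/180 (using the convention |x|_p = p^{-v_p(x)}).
|29/180|_2 = 4

Step 1 — compute v_2(x) by factoring powers of 2 out of the numerator and denominator: v_2(29/180) = -2. Step 2 — apply |x|_p = p^{-v_p(x)} = 2^{2} = 4.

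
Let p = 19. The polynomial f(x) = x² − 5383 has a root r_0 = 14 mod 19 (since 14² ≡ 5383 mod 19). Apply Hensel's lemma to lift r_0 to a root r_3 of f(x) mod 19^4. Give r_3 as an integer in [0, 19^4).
r_3 = 88554 (mod 130321)

Hensel's recurrence: r_{i+1} = r_i − f(r_i)·(f′(r_i))^{-1} mod 19^{i+2}, with f′(x) = 2x. Iterate:
  r_0 = 14 (mod 19)
  r_1 = 109 (mod 361)
  r_2 = 6246 (mod 6859)
  r_3 = 88554 (mod 130321)
Final: r_3 = 88554, and one checks f(r_3) ≡ 0 mod 19^4.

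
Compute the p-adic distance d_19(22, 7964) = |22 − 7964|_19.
d_19(22, 7964) = 1/361

Step 1 — x − y = 22 − 7964 = -7942. Step 2 — v_19(-7942) = 2 (factor: -7942 = −(19^2 · 22); the sign does not affect v_p). Step 3 — |x − y|_19 = 19^{-2} = 1/361.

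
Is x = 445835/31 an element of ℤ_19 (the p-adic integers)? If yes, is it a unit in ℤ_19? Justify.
x ∈ ℤ_19 but not a unit; v_19(x) = 3 > 0

ℤ_19 = {x ∈ ℚ_19 : v_19(x) ≥ 0} and ℤ_19^× = {x ∈ ℤ_19 : v_19(x) = 0}. Here v_19(445835/31) = v_19(num) − v_19(den) = 3; compare against these criteria.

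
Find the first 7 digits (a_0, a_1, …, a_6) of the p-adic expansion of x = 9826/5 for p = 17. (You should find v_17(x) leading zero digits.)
(a_0, …, a_6) = (0, 0, 0, 14, 6, 3, 10)

v_17(9826/5) = 3, so a_0 = ... = a_2 = 0. Factor out: x = 17^3 · u with u = 2/5 a unit in ℤ_17. Expand u iteratively via a_{v+i} = u_i mod 17, u_{i+1} = (u_i − a_{v+i})/17:
  u_0 = 2/5;  a_3 = 14;  u_1 = (u_0 − 14)/17 = -4/5
  u_1 = -4/5;  a_4 = 6;  u_2 = (u_1 − 6)/17 = -2/5
  u_2 = -2/5;  a_5 = 3;  u_3 = (u_2 − 3)/17 = -1/5
  u_3 = -1/5;  a_6 = 10;  u_4 = (u_3 − 10)/17 = -3/5
Digits: (0, 0, 0, 14, 6, 3, 10).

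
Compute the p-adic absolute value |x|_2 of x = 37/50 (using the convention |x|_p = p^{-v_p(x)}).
|37/50|_2 = 2

Step 1 — compute v_2(x) by factoring powers of 2 out of the numerator and denominator: v_2(37/50) = -1. Step 2 — apply |x|_p = p^{-v_p(x)} = 2^{1} = 2.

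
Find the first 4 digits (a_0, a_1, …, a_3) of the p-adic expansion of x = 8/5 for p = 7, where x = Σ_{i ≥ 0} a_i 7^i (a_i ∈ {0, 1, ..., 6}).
(a_0, …, a_3) = (3, 4, 5, 2)

v_7(8/5) = 0 (numerator and denominator both coprime to 7), so x ∈ ℤ_7^×. Compute digits iteratively via a_i = x_i mod 7, x_{i+1} = (x_i − a_i)/7, with x_0 = x:
  x_0 = 8/5;  a_0 = 3;  x_1 = (x_0 − 3)/7 = -1/5
  x_1 = -1/5;  a_1 = 4;  x_2 = (x_1 − 4)/7 = -3/5
  x_2 = -3/5;  a_2 = 5;  x_3 = (x_2 − 5)/7 = -4/5
  x_3 = -4/5;  a_3 = 2;  x_4 = (x_3 − 2)/7 = -2/5
Digits: (3, 4, 5, 2).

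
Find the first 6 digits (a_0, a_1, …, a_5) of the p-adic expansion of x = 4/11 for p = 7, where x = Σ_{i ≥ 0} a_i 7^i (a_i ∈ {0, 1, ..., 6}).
(a_0, …, a_5) = (1, 5, 5, 3, 2, 6)

v_7(4/11) = 0 (numerator and denominator both coprime to 7), so x ∈ ℤ_7^×. Compute digits iteratively via a_i = x_i mod 7, x_{i+1} = (x_i − a_i)/7, with x_0 = x:
  x_0 = 4/11;  a_0 = 1;  x_1 = (x_0 − 1)/7 = -1/11
  x_1 = -1/11;  a_1 = 5;  x_2 = (x_1 − 5)/7 = -8/11
  x_2 = -8/11;  a_2 = 5;  x_3 = (x_2 − 5)/7 = -9/11
  x_3 = -9/11;  a_3 = 3;  x_4 = (x_3 − 3)/7 = -6/11
  x_4 = -6/11;  a_4 = 2;  x_5 = (x_4 − 2)/7 = -4/11
  x_5 = -4/11;  a_5 = 6;  x_6 = (x_5 − 6)/7 = -10/11
Digits: (1, 5, 5, 3, 2, 6).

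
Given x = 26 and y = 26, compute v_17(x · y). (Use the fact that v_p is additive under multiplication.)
v_17(676) = 0

v_p(x) = 0 (factor: 26 = 17^0 · 26); v_p(y) = 0 (factor: 26 = 17^0 · 26). Additivity: v_p(xy) = v_p(x) + v_p(y) = 0 + 0 = 0. (Direct check: xy = 676 = 17^0 · (676).)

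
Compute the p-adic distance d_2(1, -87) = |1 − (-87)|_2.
d_2(1, -87) = 1/8

Step 1 — x − y = 1 − (-87) = 88. Step 2 — v_2(88) = 3 (factor: 88 = (2^3 · 11); the sign does not affect v_p). Step 3 — |x − y|_2 = 2^{-3} = 1/8.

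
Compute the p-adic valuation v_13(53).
v_13(53) = 0

v_13(n) is the largest exponent k such that 13^k divides n. Factor out: 53 = 13^0 · 53. (Sign doesn't affect v_p.) So v_13(53) = 0.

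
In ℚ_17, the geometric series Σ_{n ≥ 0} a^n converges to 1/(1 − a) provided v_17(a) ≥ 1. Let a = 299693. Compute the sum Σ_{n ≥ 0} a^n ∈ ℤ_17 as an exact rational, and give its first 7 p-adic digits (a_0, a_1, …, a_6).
Σ a^n = 1/(1 − a) = -1/299692;  first 7 digits = (1, 0, 0, 10, 3, 0, 15)

v_17(a) = 3 ≥ 1, so the series converges in ℤ_17 to 1/(1 − a) = 1/(1 − 299693) = -1/299692. Expand this rational in ℤ_17: compute digits iteratively via d_i = x_i mod 17, x_{i+1} = (x_i − d_i)/17. The first 7 digits are (1, 0, 0, 10, 3, 0, 15).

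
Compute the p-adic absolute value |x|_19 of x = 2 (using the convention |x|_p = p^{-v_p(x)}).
|2|_19 = 1

Step 1 — compute v_19(x) by factoring powers of 19 out of the numerator and denominator: v_19(2) = 0. Step 2 — apply |x|_p = p^{-v_p(x)} = 19^{0} = 1.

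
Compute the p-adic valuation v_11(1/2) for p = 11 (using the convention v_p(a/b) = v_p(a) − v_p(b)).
v_11(1/2) = 0

Factor powers of 11 from the numerator and denominator of the reduced fraction: 1 = 11^0 · 1 and 2 = 11^0 · 2. Apply v_p(a/b) = v_p(a) − v_p(b): v_11(1/2) = 0 − 0 = 0.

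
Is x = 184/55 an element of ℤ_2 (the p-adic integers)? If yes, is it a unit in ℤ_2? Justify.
x ∈ ℤ_2 but not a unit; v_2(x) = 3 > 0

ℤ_2 = {x ∈ ℚ_2 : v_2(x) ≥ 0} and ℤ_2^× = {x ∈ ℤ_2 : v_2(x) = 0}. Here v_2(184/55) = v_2(num) − v_2(den) = 3; compare against these criteria.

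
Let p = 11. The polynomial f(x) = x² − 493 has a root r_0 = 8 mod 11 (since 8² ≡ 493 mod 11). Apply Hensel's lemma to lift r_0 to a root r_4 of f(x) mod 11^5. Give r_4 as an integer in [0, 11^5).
r_4 = 156087 (mod 161051)

Hensel's recurrence: r_{i+1} = r_i − f(r_i)·(f′(r_i))^{-1} mod 11^{i+2}, with f′(x) = 2x. Iterate:
  r_0 = 8 (mod 11)
  r_1 = 118 (mod 121)
  r_2 = 360 (mod 1331)
  r_3 = 9677 (mod 14641)
  r_4 = 156087 (mod 161051)
Final: r_4 = 156087, and one checks f(r_4) ≡ 0 mod 11^5.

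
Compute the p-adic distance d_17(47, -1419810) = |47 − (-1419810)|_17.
d_17(47, -1419810) = 1/1419857

Step 1 — x − y = 47 − (-1419810) = 1419857. Step 2 — v_17(1419857) = 5 (factor: 1419857 = (17^5 · 1); the sign does not affect v_p). Step 3 — |x − y|_17 = 17^{-5} = 1/1419857.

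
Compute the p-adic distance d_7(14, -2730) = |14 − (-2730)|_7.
d_7(14, -2730) = 1/343

Step 1 — x − y = 14 − (-2730) = 2744. Step 2 — v_7(2744) = 3 (factor: 2744 = (7^3 · 8); the sign does not affect v_p). Step 3 — |x − y|_7 = 7^{-3} = 1/343.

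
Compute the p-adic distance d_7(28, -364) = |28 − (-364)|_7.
d_7(28, -364) = 1/49

Step 1 — x − y = 28 − (-364) = 392. Step 2 — v_7(392) = 2 (factor: 392 = (7^2 · 8); the sign does not affect v_p). Step 3 — |x − y|_7 = 7^{-2} = 1/49.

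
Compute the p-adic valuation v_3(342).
v_3(342) = 2

v_3(n) is the largest exponent k such that 3^k divides n. Factor out: 342 = 3^2 · 38. (Sign doesn't affect v_p.) So v_3(342) = 2.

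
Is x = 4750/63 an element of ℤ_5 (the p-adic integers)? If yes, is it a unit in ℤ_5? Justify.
x ∈ ℤ_5 but not a unit; v_5(x) = 3 > 0

ℤ_5 = {x ∈ ℚ_5 : v_5(x) ≥ 0} and ℤ_5^× = {x ∈ ℤ_5 : v_5(x) = 0}. Here v_5(4750/63) = v_5(num) − v_5(den) = 3; compare against these criteria.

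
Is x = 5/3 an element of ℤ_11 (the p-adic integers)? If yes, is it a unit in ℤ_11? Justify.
x ∈ ℤ_11^× (unit); v_11(x) = 0

ℤ_11 = {x ∈ ℚ_11 : v_11(x) ≥ 0} and ℤ_11^× = {x ∈ ℤ_11 : v_11(x) = 0}. Here v_11(5/3) = v_11(num) − v_11(den) = 0; compare against these criteria.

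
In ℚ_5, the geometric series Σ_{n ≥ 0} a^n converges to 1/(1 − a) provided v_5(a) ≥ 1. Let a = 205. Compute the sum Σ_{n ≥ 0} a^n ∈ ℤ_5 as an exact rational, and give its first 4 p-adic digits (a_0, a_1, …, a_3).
Σ a^n = 1/(1 − a) = -1/204;  first 4 digits = (1, 1, 4, 3)

v_5(a) = 1 ≥ 1, so the series converges in ℤ_5 to 1/(1 − a) = 1/(1 − 205) = -1/204. Expand this rational in ℤ_5: compute digits iteratively via d_i = x_i mod 5, x_{i+1} = (x_i − d_i)/5. The first 4 digits are (1, 1, 4, 3).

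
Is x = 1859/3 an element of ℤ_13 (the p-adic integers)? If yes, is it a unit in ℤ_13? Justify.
x ∈ ℤ_13 but not a unit; v_13(x) = 2 > 0

ℤ_13 = {x ∈ ℚ_13 : v_13(x) ≥ 0} and ℤ_13^× = {x ∈ ℤ_13 : v_13(x) = 0}. Here v_13(1859/3) = v_13(num) − v_13(den) = 2; compare against these criteria.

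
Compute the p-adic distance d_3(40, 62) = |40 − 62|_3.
d_3(40, 62) = 1

Step 1 — x − y = 40 − 62 = -22. Step 2 — v_3(-22) = 0 (factor: -22 = −(3^0 · 22); the sign does not affect v_p). Step 3 — |x − y|_3 = 3^{0} = 1.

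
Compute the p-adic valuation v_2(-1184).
v_2(-1184) = 5

v_2(n) is the largest exponent k such that 2^k divides n. Factor out: -1184 = -2^5 · 37. (Sign doesn't affect v_p.) So v_2(-1184) = 5.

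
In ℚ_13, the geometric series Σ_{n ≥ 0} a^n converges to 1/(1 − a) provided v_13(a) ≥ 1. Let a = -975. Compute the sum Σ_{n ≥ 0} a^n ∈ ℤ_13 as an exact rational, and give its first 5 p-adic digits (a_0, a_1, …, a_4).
Σ a^n = 1/(1 − a) = 1/976;  first 5 digits = (1, 3, 3, 4, 6)

v_13(a) = 1 ≥ 1, so the series converges in ℤ_13 to 1/(1 − a) = 1/(1 − (-975)) = 1/976. Expand this rational in ℤ_13: compute digits iteratively via d_i = x_i mod 13, x_{i+1} = (x_i − d_i)/13. The first 5 digits are (1, 3, 3, 4, 6).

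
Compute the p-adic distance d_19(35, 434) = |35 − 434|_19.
d_19(35, 434) = 1/19

Step 1 — x − y = 35 − 434 = -399. Step 2 — v_19(-399) = 1 (factor: -399 = −(19^1 · 21); the sign does not affect v_p). Step 3 — |x − y|_19 = 19^{-1} = 1/19.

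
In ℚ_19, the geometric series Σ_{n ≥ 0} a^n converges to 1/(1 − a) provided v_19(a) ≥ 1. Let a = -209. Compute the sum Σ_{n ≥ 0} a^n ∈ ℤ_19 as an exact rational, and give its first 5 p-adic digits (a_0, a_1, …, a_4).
Σ a^n = 1/(1 − a) = 1/210;  first 5 digits = (1, 8, 6, 5, 17)

v_19(a) = 1 ≥ 1, so the series converges in ℤ_19 to 1/(1 − a) = 1/(1 − (-209)) = 1/210. Expand this rational in ℤ_19: compute digits iteratively via d_i = x_i mod 19, x_{i+1} = (x_i − d_i)/19. The first 5 digits are (1, 8, 6, 5, 17).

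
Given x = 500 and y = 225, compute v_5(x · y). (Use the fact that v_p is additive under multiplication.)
v_5(112500) = 5

v_p(x) = 3 (factor: 500 = 5^3 · 4); v_p(y) = 2 (factor: 225 = 5^2 · 9). Additivity: v_p(xy) = v_p(x) + v_p(y) = 3 + 2 = 5. (Direct check: xy = 112500 = 5^5 · (36).)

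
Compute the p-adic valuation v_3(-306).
v_3(-306) = 2

v_3(n) is the largest exponent k such that 3^k divides n. Factor out: -306 = -3^2 · 34. (Sign doesn't affect v_p.) So v_3(-306) = 2.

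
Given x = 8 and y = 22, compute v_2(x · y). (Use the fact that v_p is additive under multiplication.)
v_2(176) = 4

v_p(x) = 3 (factor: 8 = 2^3 · 1); v_p(y) = 1 (factor: 22 = 2^1 · 11). Additivity: v_p(xy) = v_p(x) + v_p(y) = 3 + 1 = 4. (Direct check: xy = 176 = 2^4 · (11).)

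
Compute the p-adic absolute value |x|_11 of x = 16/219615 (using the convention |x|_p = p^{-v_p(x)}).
|16/219615|_11 = 14641

Step 1 — compute v_11(x) by factoring powers of 11 out of the numerator and denominator: v_11(16/219615) = -4. Step 2 — apply |x|_p = p^{-v_p(x)} = 11^{4} = 14641.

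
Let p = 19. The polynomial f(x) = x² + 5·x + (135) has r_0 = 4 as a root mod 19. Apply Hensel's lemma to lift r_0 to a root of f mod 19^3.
r_2 = 4545 (mod 6859)

Hensel: r_{i+1} = r_i − f(r_i)·(f′(r_i))^{-1} mod 19^{i+2}, f′(x) = 2x + 5. Iterate:
  r_0 = 4 (mod 19)
  r_1 = 213 (mod 361)
  r_2 = 4545 (mod 6859)
Final: r = 4545 satisfies f(r) ≡ 0 mod 19^3.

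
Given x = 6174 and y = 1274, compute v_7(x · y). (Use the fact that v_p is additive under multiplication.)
v_7(7865676) = 5

v_p(x) = 3 (factor: 6174 = 7^3 · 18); v_p(y) = 2 (factor: 1274 = 7^2 · 26). Additivity: v_p(xy) = v_p(x) + v_p(y) = 3 + 2 = 5. (Direct check: xy = 7865676 = 7^5 · (468).)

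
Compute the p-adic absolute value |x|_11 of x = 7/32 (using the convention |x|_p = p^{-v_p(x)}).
|7/32|_11 = 1

Step 1 — compute v_11(x) by factoring powers of 11 out of the numerator and denominator: v_11(7/32) = 0. Step 2 — apply |x|_p = p^{-v_p(x)} = 11^{0} = 1.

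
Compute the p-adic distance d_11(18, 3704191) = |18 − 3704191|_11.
d_11(18, 3704191) = 1/161051

Step 1 — x − y = 18 − 3704191 = -3704173. Step 2 — v_11(-3704173) = 5 (factor: -3704173 = −(11^5 · 23); the sign does not affect v_p). Step 3 — |x − y|_11 = 11^{-5} = 1/161051.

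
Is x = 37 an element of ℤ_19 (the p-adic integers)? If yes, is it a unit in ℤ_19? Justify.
x ∈ ℤ_19^× (unit); v_19(x) = 0

ℤ_19 = {x ∈ ℚ_19 : v_19(x) ≥ 0} and ℤ_19^× = {x ∈ ℤ_19 : v_19(x) = 0}. Here v_19(37) = v_19(num) − v_19(den) = 0; compare against these criteria.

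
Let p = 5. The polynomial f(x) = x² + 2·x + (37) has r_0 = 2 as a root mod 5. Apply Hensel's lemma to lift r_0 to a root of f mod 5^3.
r_2 = 32 (mod 125)

Hensel: r_{i+1} = r_i − f(r_i)·(f′(r_i))^{-1} mod 5^{i+2}, f′(x) = 2x + 2. Iterate:
  r_0 = 2 (mod 5)
  r_1 = 7 (mod 25)
  r_2 = 32 (mod 125)
Final: r = 32 satisfies f(r) ≡ 0 mod 5^3.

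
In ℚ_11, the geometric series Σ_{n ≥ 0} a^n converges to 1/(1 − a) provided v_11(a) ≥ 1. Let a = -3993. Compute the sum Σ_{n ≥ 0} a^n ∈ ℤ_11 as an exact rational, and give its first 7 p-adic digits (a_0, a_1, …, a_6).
Σ a^n = 1/(1 − a) = 1/3994;  first 7 digits = (1, 0, 0, 8, 10, 10, 8)

v_11(a) = 3 ≥ 1, so the series converges in ℤ_11 to 1/(1 − a) = 1/(1 − (-3993)) = 1/3994. Expand this rational in ℤ_11: compute digits iteratively via d_i = x_i mod 11, x_{i+1} = (x_i − d_i)/11. The first 7 digits are (1, 0, 0, 8, 10, 10, 8).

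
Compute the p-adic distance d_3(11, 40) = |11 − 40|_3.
d_3(11, 40) = 1

Step 1 — x − y = 11 − 40 = -29. Step 2 — v_3(-29) = 0 (factor: -29 = −(3^0 · 29); the sign does not affect v_p). Step 3 — |x − y|_3 = 3^{0} = 1.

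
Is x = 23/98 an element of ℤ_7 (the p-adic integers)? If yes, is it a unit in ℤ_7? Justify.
x ∉ ℤ_7 (v_7(x) = -2 < 0)

ℤ_7 = {x ∈ ℚ_7 : v_7(x) ≥ 0} and ℤ_7^× = {x ∈ ℤ_7 : v_7(x) = 0}. Here v_7(23/98) = v_7(num) − v_7(den) = -2; compare against these criteria.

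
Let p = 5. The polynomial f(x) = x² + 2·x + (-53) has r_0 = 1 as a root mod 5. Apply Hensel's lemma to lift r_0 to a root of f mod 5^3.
r_2 = 76 (mod 125)

Hensel: r_{i+1} = r_i − f(r_i)·(f′(r_i))^{-1} mod 5^{i+2}, f′(x) = 2x + 2. Iterate:
  r_0 = 1 (mod 5)
  r_1 = 1 (mod 25)
  r_2 = 76 (mod 125)
Final: r = 76 satisfies f(r) ≡ 0 mod 5^3.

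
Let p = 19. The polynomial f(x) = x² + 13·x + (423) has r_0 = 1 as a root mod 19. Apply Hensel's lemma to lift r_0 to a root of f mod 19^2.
r_1 = 20 (mod 361)

Hensel: r_{i+1} = r_i − f(r_i)·(f′(r_i))^{-1} mod 19^{i+2}, f′(x) = 2x + 13. Iterate:
  r_0 = 1 (mod 19)
  r_1 = 20 (mod 361)
Final: r = 20 satisfies f(r) ≡ 0 mod 19^2.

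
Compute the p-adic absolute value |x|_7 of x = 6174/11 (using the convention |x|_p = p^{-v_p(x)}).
|6174/11|_7 = 1/343

Step 1 — compute v_7(x) by factoring powers of 7 out of the numerator and denominator: v_7(6174/11) = 3. Step 2 — apply |x|_p = p^{-v_p(x)} = 7^{-3} = 1/343.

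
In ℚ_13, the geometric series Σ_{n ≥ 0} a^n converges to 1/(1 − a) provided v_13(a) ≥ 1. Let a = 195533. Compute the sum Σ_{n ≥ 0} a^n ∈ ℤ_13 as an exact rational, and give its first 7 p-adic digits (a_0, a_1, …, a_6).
Σ a^n = 1/(1 − a) = -1/195532;  first 7 digits = (1, 0, 0, 11, 6, 0, 4)

v_13(a) = 3 ≥ 1, so the series converges in ℤ_13 to 1/(1 − a) = 1/(1 − 195533) = -1/195532. Expand this rational in ℤ_13: compute digits iteratively via d_i = x_i mod 13, x_{i+1} = (x_i − d_i)/13. The first 7 digits are (1, 0, 0, 11, 6, 0, 4).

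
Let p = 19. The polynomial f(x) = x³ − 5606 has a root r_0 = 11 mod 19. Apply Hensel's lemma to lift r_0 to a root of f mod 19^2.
r_1 = 163 (mod 361)

Hensel: r_{i+1} = r_i − f(r_i)/f′(r_i) mod 19^{i+2}, where f′(x) = 3x². Iterate:
  r_0 = 11 (mod 19)
  r_1 = 163 (mod 361)
Final: r = 163 with f(r) ≡ 0 mod 19^2.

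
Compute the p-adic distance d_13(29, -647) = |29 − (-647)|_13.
d_13(29, -647) = 1/169

Step 1 — x − y = 29 − (-647) = 676. Step 2 — v_13(676) = 2 (factor: 676 = (13^2 · 4); the sign does not affect v_p). Step 3 — |x − y|_13 = 13^{-2} = 1/169.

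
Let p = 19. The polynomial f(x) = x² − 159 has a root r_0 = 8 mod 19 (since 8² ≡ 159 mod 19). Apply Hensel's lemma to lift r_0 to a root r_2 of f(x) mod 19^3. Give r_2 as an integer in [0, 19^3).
r_2 = 6715 (mod 6859)

Hensel's recurrence: r_{i+1} = r_i − f(r_i)·(f′(r_i))^{-1} mod 19^{i+2}, with f′(x) = 2x. Iterate:
  r_0 = 8 (mod 19)
  r_1 = 217 (mod 361)
  r_2 = 6715 (mod 6859)
Final: r_2 = 6715, and one checks f(r_2) ≡ 0 mod 19^3.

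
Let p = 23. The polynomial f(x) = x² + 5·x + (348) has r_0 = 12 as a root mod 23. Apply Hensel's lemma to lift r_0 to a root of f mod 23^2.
r_1 = 449 (mod 529)

Hensel: r_{i+1} = r_i − f(r_i)·(f′(r_i))^{-1} mod 23^{i+2}, f′(x) = 2x + 5. Iterate:
  r_0 = 12 (mod 23)
  r_1 = 449 (mod 529)
Final: r = 449 satisfies f(r) ≡ 0 mod 23^2.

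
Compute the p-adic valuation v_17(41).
v_17(41) = 0

v_17(n) is the largest exponent k such that 17^k divides n. Factor out: 41 = 17^0 · 41. (Sign doesn't affect v_p.) So v_17(41) = 0.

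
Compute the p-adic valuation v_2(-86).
v_2(-86) = 1

v_2(n) is the largest exponent k such that 2^k divides n. Factor out: -86 = -2^1 · 43. (Sign doesn't affect v_p.) So v_2(-86) = 1.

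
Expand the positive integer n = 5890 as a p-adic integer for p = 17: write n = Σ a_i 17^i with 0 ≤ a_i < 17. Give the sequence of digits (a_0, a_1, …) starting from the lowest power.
(a_0, a_1, …) = (8, 6, 3, 1)

Repeated division by 17 gives the digits low-to-high: 5890 = 8 + 6·17^1 + 3·17^2 + 1·17^3. Digit sequence: (8, 6, 3, 1).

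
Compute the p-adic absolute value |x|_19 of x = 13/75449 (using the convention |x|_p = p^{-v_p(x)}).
|13/75449|_19 = 6859

Step 1 — compute v_19(x) by factoring powers of 19 out of the numerator and denominator: v_19(13/75449) = -3. Step 2 — apply |x|_p = p^{-v_p(x)} = 19^{3} = 6859.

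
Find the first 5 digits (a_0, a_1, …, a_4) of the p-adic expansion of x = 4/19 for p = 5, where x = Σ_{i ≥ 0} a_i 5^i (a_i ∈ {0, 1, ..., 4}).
(a_0, …, a_4) = (1, 3, 2, 0, 2)

v_5(4/19) = 0 (numerator and denominator both coprime to 5), so x ∈ ℤ_5^×. Compute digits iteratively via a_i = x_i mod 5, x_{i+1} = (x_i − a_i)/5, with x_0 = x:
  x_0 = 4/19;  a_0 = 1;  x_1 = (x_0 − 1)/5 = -3/19
  x_1 = -3/19;  a_1 = 3;  x_2 = (x_1 − 3)/5 = -12/19
  x_2 = -12/19;  a_2 = 2;  x_3 = (x_2 − 2)/5 = -10/19
  x_3 = -10/19;  a_3 = 0;  x_4 = (x_3 − 0)/5 = -2/19
  x_4 = -2/19;  a_4 = 2;  x_5 = (x_4 − 2)/5 = -8/19
Digits: (1, 3, 2, 0, 2).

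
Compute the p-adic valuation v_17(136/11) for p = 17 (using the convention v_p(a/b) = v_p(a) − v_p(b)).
v_17(136/11) = 1

Factor powers of 17 from the numerator and denominator of the reduced fraction: 136 = 17^1 · 8 and 11 = 17^0 · 11. Apply v_p(a/b) = v_p(a) − v_p(b): v_17(136/11) = 1 − 0 = 1.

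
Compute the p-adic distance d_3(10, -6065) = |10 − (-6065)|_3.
d_3(10, -6065) = 1/243

Step 1 — x − y = 10 − (-6065) = 6075. Step 2 — v_3(6075) = 5 (factor: 6075 = (3^5 · 25); the sign does not affect v_p). Step 3 — |x − y|_3 = 3^{-5} = 1/243.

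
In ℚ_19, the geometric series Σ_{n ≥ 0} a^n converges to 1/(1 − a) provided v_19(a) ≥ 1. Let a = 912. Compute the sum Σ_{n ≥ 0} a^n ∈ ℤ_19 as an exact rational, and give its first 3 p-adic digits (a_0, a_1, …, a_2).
Σ a^n = 1/(1 − a) = -1/911;  first 3 digits = (1, 10, 7)

v_19(a) = 1 ≥ 1, so the series converges in ℤ_19 to 1/(1 − a) = 1/(1 − 912) = -1/911. Expand this rational in ℤ_19: compute digits iteratively via d_i = x_i mod 19, x_{i+1} = (x_i − d_i)/19. The first 3 digits are (1, 10, 7).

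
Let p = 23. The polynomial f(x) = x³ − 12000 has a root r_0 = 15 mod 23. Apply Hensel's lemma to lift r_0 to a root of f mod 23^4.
r_3 = 3672 (mod 279841)

Hensel: r_{i+1} = r_i − f(r_i)/f′(r_i) mod 23^{i+2}, where f′(x) = 3x². Iterate:
  r_0 = 15 (mod 23)
  r_1 = 498 (mod 529)
  r_2 = 3672 (mod 12167)
  r_3 = 3672 (mod 279841)
Final: r = 3672 with f(r) ≡ 0 mod 23^4.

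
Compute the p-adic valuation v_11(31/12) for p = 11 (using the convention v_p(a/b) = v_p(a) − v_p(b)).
v_11(31/12) = 0

Factor powers of 11 from the numerator and denominator of the reduced fraction: 31 = 11^0 · 31 and 12 = 11^0 · 12. Apply v_p(a/b) = v_p(a) − v_p(b): v_11(31/12) = 0 − 0 = 0.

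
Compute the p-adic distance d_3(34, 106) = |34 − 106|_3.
d_3(34, 106) = 1/9

Step 1 — x − y = 34 − 106 = -72. Step 2 — v_3(-72) = 2 (factor: -72 = −(3^2 · 8); the sign does not affect v_p). Step 3 — |x − y|_3 = 3^{-2} = 1/9.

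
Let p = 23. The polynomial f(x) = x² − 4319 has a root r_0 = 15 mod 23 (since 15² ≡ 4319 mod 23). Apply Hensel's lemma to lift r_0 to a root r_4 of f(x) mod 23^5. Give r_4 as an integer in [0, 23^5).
r_4 = 840274 (mod 6436343)

Hensel's recurrence: r_{i+1} = r_i − f(r_i)·(f′(r_i))^{-1} mod 23^{i+2}, with f′(x) = 2x. Iterate:
  r_0 = 15 (mod 23)
  r_1 = 222 (mod 529)
  r_2 = 751 (mod 12167)
  r_3 = 751 (mod 279841)
  r_4 = 840274 (mod 6436343)
Final: r_4 = 840274, and one checks f(r_4) ≡ 0 mod 23^5.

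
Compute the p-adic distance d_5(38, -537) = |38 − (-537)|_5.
d_5(38, -537) = 1/25

Step 1 — x − y = 38 − (-537) = 575. Step 2 — v_5(575) = 2 (factor: 575 = (5^2 · 23); the sign does not affect v_p). Step 3 — |x − y|_5 = 5^{-2} = 1/25.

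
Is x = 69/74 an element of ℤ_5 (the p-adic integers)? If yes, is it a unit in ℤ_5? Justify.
x ∈ ℤ_5^× (unit); v_5(x) = 0

ℤ_5 = {x ∈ ℚ_5 : v_5(x) ≥ 0} and ℤ_5^× = {x ∈ ℤ_5 : v_5(x) = 0}. Here v_5(69/74) = v_5(num) − v_5(den) = 0; compare against these criteria.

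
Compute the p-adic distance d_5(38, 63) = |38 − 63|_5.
d_5(38, 63) = 1/25

Step 1 — x − y = 38 − 63 = -25. Step 2 — v_5(-25) = 2 (factor: -25 = −(5^2 · 1); the sign does not affect v_p). Step 3 — |x − y|_5 = 5^{-2} = 1/25.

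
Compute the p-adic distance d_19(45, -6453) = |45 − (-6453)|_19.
d_19(45, -6453) = 1/361

Step 1 — x − y = 45 − (-6453) = 6498. Step 2 — v_19(6498) = 2 (factor: 6498 = (19^2 · 18); the sign does not affect v_p). Step 3 — |x − y|_19 = 19^{-2} = 1/361.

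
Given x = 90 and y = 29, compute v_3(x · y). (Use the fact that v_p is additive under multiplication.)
v_3(2610) = 2

v_p(x) = 2 (factor: 90 = 3^2 · 10); v_p(y) = 0 (factor: 29 = 3^0 · 29). Additivity: v_p(xy) = v_p(x) + v_p(y) = 2 + 0 = 2. (Direct check: xy = 2610 = 3^2 · (290).)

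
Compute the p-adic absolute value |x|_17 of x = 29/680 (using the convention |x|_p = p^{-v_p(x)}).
|29/680|_17 = 17

Step 1 — compute v_17(x) by factoring powers of 17 out of the numerator and denominator: v_17(29/680) = -1. Step 2 — apply |x|_p = p^{-v_p(x)} = 17^{1} = 17.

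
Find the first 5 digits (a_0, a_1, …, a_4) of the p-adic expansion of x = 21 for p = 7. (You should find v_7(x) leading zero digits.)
(a_0, …, a_4) = (0, 3, 0, 0, 0)

v_7(21) = 1, so a_0 = ... = a_0 = 0. Factor out: x = 7^1 · u with u = 3 a unit in ℤ_7. Expand u iteratively via a_{v+i} = u_i mod 7, u_{i+1} = (u_i − a_{v+i})/7:
  u_0 = 3;  a_1 = 3;  u_1 = (u_0 − 3)/7 = 0
  u_1 = 0;  a_2 = 0;  u_2 = (u_1 − 0)/7 = 0
  u_2 = 0;  a_3 = 0;  u_3 = (u_2 − 0)/7 = 0
  u_3 = 0;  a_4 = 0;  u_4 = (u_3 − 0)/7 = 0
Digits: (0, 3, 0, 0, 0).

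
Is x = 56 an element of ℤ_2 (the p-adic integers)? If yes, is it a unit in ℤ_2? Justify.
x ∈ ℤ_2 but not a unit; v_2(x) = 3 > 0

ℤ_2 = {x ∈ ℚ_2 : v_2(x) ≥ 0} and ℤ_2^× = {x ∈ ℤ_2 : v_2(x) = 0}. Here v_2(56) = v_2(num) − v_2(den) = 3; compare against these criteria.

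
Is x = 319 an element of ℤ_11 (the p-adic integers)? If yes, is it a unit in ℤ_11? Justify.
x ∈ ℤ_11 but not a unit; v_11(x) = 1 > 0

ℤ_11 = {x ∈ ℚ_11 : v_11(x) ≥ 0} and ℤ_11^× = {x ∈ ℤ_11 : v_11(x) = 0}. Here v_11(319) = v_11(num) − v_11(den) = 1; compare against these criteria.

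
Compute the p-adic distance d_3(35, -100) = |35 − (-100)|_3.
d_3(35, -100) = 1/27

Step 1 — x − y = 35 − (-100) = 135. Step 2 — v_3(135) = 3 (factor: 135 = (3^3 · 5); the sign does not affect v_p). Step 3 — |x − y|_3 = 3^{-3} = 1/27.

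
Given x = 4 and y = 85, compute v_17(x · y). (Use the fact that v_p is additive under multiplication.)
v_17(340) = 1

v_p(x) = 0 (factor: 4 = 17^0 · 4); v_p(y) = 1 (factor: 85 = 17^1 · 5). Additivity: v_p(xy) = v_p(x) + v_p(y) = 0 + 1 = 1. (Direct check: xy = 340 = 17^1 · (20).)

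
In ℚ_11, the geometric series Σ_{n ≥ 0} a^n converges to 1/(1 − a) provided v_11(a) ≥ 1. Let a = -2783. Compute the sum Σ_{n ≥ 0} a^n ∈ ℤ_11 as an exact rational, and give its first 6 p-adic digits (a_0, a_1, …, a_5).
Σ a^n = 1/(1 − a) = 1/2784;  first 6 digits = (1, 0, 10, 8, 0, 4)

v_11(a) = 2 ≥ 1, so the series converges in ℤ_11 to 1/(1 − a) = 1/(1 − (-2783)) = 1/2784. Expand this rational in ℤ_11: compute digits iteratively via d_i = x_i mod 11, x_{i+1} = (x_i − d_i)/11. The first 6 digits are (1, 0, 10, 8, 0, 4).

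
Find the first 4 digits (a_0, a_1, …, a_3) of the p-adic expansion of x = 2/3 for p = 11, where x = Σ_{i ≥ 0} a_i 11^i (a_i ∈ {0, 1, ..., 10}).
(a_0, …, a_3) = (8, 3, 7, 3)

v_11(2/3) = 0 (numerator and denominator both coprime to 11), so x ∈ ℤ_11^×. Compute digits iteratively via a_i = x_i mod 11, x_{i+1} = (x_i − a_i)/11, with x_0 = x:
  x_0 = 2/3;  a_0 = 8;  x_1 = (x_0 − 8)/11 = -2/3
  x_1 = -2/3;  a_1 = 3;  x_2 = (x_1 − 3)/11 = -1/3
  x_2 = -1/3;  a_2 = 7;  x_3 = (x_2 − 7)/11 = -2/3
  x_3 = -2/3;  a_3 = 3;  x_4 = (x_3 − 3)/11 = -1/3
Digits: (8, 3, 7, 3).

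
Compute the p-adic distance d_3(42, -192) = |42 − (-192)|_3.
d_3(42, -192) = 1/9

Step 1 — x − y = 42 − (-192) = 234. Step 2 — v_3(234) = 2 (factor: 234 = (3^2 · 26); the sign does not affect v_p). Step 3 — |x − y|_3 = 3^{-2} = 1/9.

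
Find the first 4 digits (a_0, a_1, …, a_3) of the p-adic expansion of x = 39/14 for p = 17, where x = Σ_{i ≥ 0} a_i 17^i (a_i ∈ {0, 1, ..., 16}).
(a_0, …, a_3) = (4, 6, 13, 15)

v_17(39/14) = 0 (numerator and denominator both coprime to 17), so x ∈ ℤ_17^×. Compute digits iteratively via a_i = x_i mod 17, x_{i+1} = (x_i − a_i)/17, with x_0 = x:
  x_0 = 39/14;  a_0 = 4;  x_1 = (x_0 − 4)/17 = -1/14
  x_1 = -1/14;  a_1 = 6;  x_2 = (x_1 − 6)/17 = -5/14
  x_2 = -5/14;  a_2 = 13;  x_3 = (x_2 − 13)/17 = -11/14
  x_3 = -11/14;  a_3 = 15;  x_4 = (x_3 − 15)/17 = -13/14
Digits: (4, 6, 13, 15).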